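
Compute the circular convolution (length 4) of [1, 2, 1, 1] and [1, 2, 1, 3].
Use y[k] = Σ_j a[j]·b[(k-j) mod 4]. y[0] = 1×1 + 2×3 + 1×1 + 1×2 = 10; y[1] = 1×2 + 2×1 + 1×3 + 1×1 = 8; y[2] = 1×1 + 2×2 + 1×1 + 1×3 = 9; y[3] = 1×3 + 2×1 + 1×2 + 1×1 = 8. Result: [10, 8, 9, 8]

[10, 8, 9, 8]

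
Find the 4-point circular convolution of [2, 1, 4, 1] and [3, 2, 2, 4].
Use y[k] = Σ_j x[j]·h[(k-j) mod 4]. y[0] = 2×3 + 1×4 + 4×2 + 1×2 = 20; y[1] = 2×2 + 1×3 + 4×4 + 1×2 = 25; y[2] = 2×2 + 1×2 + 4×3 + 1×4 = 22; y[3] = 2×4 + 1×2 + 4×2 + 1×3 = 21. Result: [20, 25, 22, 21]

[20, 25, 22, 21]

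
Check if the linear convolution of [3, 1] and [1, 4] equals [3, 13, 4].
Recompute linear convolution of [3, 1] and [1, 4]: y[0] = 3×1 = 3; y[1] = 3×4 + 1×1 = 13; y[2] = 1×4 = 4 → [3, 13, 4]. Given [3, 13, 4] matches, so answer: Yes

Yes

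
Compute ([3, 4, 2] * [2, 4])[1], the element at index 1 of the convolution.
Use y[k] = Σ_i a[i]·b[k-i] at k=1. y[1] = 3×4 + 4×2 = 20

20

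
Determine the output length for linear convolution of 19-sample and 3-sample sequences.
Linear/full convolution length: m + n - 1 = 19 + 3 - 1 = 21

21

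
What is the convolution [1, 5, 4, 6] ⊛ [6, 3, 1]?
y[0] = 1×6 = 6; y[1] = 1×3 + 5×6 = 33; y[2] = 1×1 + 5×3 + 4×6 = 40; y[3] = 5×1 + 4×3 + 6×6 = 53; y[4] = 4×1 + 6×3 = 22; y[5] = 6×1 = 6

[6, 33, 40, 53, 22, 6]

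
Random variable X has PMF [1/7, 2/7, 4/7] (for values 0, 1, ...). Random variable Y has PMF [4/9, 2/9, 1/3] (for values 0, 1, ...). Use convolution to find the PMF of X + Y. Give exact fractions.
P(X+Y=k) = Σ_i P(X=i)·P(Y=k-i) — a convolution of [1/7, 2/7, 4/7] and [4/9, 2/9, 1/3]. P(X+Y=0) = (1/7)×(4/9) = 4/63; P(X+Y=1) = (1/7)×(2/9) + (2/7)×(4/9) = 2/63 + 8/63 = 10/63; P(X+Y=2) = (1/7)×(1/3) + (2/7)×(2/9) + (4/7)×(4/9) = 1/21 + 4/63 + 16/63 = 23/63; P(X+Y=3) = (2/7)×(1/3) + (4/7)×(2/9) = 2/21 + 8/63 = 2/9; P(X+Y=4) = (4/7)×(1/3) = 4/21. PMF: [4/63, 10/63, 23/63, 2/9, 4/21] (sums to 1 ✓)

[4/63, 10/63, 23/63, 2/9, 4/21]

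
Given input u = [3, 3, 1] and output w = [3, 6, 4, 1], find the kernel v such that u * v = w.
Output length 4 = len(u) + len(v) - 1 ⇒ len(v) = 2. Solve v forward using v[k] = (w[k] - Σ_{i≥1} u[i]·v[k-i]) / u[0]: v[0] = w[0] / u[0] = 3 / 3 = 1; v[1] = (w[1] - 3×1) / u[0] = (6 - 3×1) / 3 = 1. So v = [1, 1]. Forward-check [3, 3, 1] * [1, 1]: w[0] = 3×1 = 3; w[1] = 3×1 + 3×1 = 6; w[2] = 3×1 + 1×1 = 4; w[3] = 1×1 = 1 → [3, 6, 4, 1] ✓

[1, 1]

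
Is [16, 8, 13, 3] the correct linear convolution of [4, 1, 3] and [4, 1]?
Recompute linear convolution of [4, 1, 3] and [4, 1]: y[0] = 4×4 = 16; y[1] = 4×1 + 1×4 = 8; y[2] = 1×1 + 3×4 = 13; y[3] = 3×1 = 3 → [16, 8, 13, 3]. Given [16, 8, 13, 3] matches, so answer: Yes

Yes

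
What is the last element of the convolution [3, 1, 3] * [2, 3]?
Use y[k] = Σ_i a[i]·b[k-i] at k=3. y[3] = 3×3 = 9

9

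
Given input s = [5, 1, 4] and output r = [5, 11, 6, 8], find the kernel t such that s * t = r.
Output length 4 = len(s) + len(t) - 1 ⇒ len(t) = 2. Solve t forward using t[k] = (r[k] - Σ_{i≥1} s[i]·t[k-i]) / s[0]: t[0] = r[0] / s[0] = 5 / 5 = 1; t[1] = (r[1] - 1×1) / s[0] = (11 - 1×1) / 5 = 2. So t = [1, 2]. Forward-check [5, 1, 4] * [1, 2]: r[0] = 5×1 = 5; r[1] = 5×2 + 1×1 = 11; r[2] = 1×2 + 4×1 = 6; r[3] = 4×2 = 8 → [5, 11, 6, 8] ✓

[1, 2]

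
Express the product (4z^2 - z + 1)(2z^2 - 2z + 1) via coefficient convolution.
Ascending coefficients: a = [1, -1, 4], b = [1, -2, 2]. c[0] = 1×1 = 1; c[1] = 1×-2 + -1×1 = -3; c[2] = 1×2 + -1×-2 + 4×1 = 8; c[3] = -1×2 + 4×-2 = -10; c[4] = 4×2 = 8. Result coefficients: [1, -3, 8, -10, 8] → 8z^4 - 10z^3 + 8z^2 - 3z + 1

8z^4 - 10z^3 + 8z^2 - 3z + 1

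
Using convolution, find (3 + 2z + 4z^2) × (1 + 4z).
Ascending coefficients: a = [3, 2, 4], b = [1, 4]. c[0] = 3×1 = 3; c[1] = 3×4 + 2×1 = 14; c[2] = 2×4 + 4×1 = 12; c[3] = 4×4 = 16. Result coefficients: [3, 14, 12, 16] → 3 + 14z + 12z^2 + 16z^3

3 + 14z + 12z^2 + 16z^3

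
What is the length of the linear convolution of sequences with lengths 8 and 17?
Linear/full convolution length: m + n - 1 = 8 + 17 - 1 = 24

24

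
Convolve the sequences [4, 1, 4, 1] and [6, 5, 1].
y[0] = 4×6 = 24; y[1] = 4×5 + 1×6 = 26; y[2] = 4×1 + 1×5 + 4×6 = 33; y[3] = 1×1 + 4×5 + 1×6 = 27; y[4] = 4×1 + 1×5 = 9; y[5] = 1×1 = 1

[24, 26, 33, 27, 9, 1]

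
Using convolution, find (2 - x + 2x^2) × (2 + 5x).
Ascending coefficients: a = [2, -1, 2], b = [2, 5]. c[0] = 2×2 = 4; c[1] = 2×5 + -1×2 = 8; c[2] = -1×5 + 2×2 = -1; c[3] = 2×5 = 10. Result coefficients: [4, 8, -1, 10] → 4 + 8x - x^2 + 10x^3

4 + 8x - x^2 + 10x^3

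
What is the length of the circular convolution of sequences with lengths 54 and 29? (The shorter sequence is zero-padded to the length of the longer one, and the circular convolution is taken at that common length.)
Circular convolution (zero-padding the shorter input) has length max(m, n) = max(54, 29) = 54

54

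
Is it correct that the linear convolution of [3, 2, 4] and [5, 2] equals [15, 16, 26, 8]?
Recompute linear convolution of [3, 2, 4] and [5, 2]: y[0] = 3×5 = 15; y[1] = 3×2 + 2×5 = 16; y[2] = 2×2 + 4×5 = 24; y[3] = 4×2 = 8 → [15, 16, 24, 8]. Compare to given [15, 16, 26, 8]: they differ at index 2: given 26, correct 24, so answer: No

No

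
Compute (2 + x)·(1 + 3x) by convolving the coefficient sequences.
Ascending coefficients: a = [2, 1], b = [1, 3]. c[0] = 2×1 = 2; c[1] = 2×3 + 1×1 = 7; c[2] = 1×3 = 3. Result coefficients: [2, 7, 3] → 2 + 7x + 3x^2

2 + 7x + 3x^2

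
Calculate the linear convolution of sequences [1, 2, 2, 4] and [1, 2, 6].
y[0] = 1×1 = 1; y[1] = 1×2 + 2×1 = 4; y[2] = 1×6 + 2×2 + 2×1 = 12; y[3] = 2×6 + 2×2 + 4×1 = 20; y[4] = 2×6 + 4×2 = 20; y[5] = 4×6 = 24

[1, 4, 12, 20, 20, 24]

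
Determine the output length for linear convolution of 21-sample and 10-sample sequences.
Linear/full convolution length: m + n - 1 = 21 + 10 - 1 = 30

30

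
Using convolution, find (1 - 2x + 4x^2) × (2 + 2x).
Ascending coefficients: a = [1, -2, 4], b = [2, 2]. c[0] = 1×2 = 2; c[1] = 1×2 + -2×2 = -2; c[2] = -2×2 + 4×2 = 4; c[3] = 4×2 = 8. Result coefficients: [2, -2, 4, 8] → 2 - 2x + 4x^2 + 8x^3

2 - 2x + 4x^2 + 8x^3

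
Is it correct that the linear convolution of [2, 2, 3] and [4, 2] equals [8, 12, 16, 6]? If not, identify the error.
Recompute linear convolution of [2, 2, 3] and [4, 2]: y[0] = 2×4 = 8; y[1] = 2×2 + 2×4 = 12; y[2] = 2×2 + 3×4 = 16; y[3] = 3×2 = 6 → [8, 12, 16, 6]. Given [8, 12, 16, 6] matches, so answer: Yes

Yes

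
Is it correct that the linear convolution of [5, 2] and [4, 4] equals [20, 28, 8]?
Recompute linear convolution of [5, 2] and [4, 4]: y[0] = 5×4 = 20; y[1] = 5×4 + 2×4 = 28; y[2] = 2×4 = 8 → [20, 28, 8]. Given [20, 28, 8] matches, so answer: Yes

Yes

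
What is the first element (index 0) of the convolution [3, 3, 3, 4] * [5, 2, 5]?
Use y[k] = Σ_i a[i]·b[k-i] at k=0. y[0] = 3×5 = 15

15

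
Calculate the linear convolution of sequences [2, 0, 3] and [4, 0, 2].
y[0] = 2×4 = 8; y[1] = 2×0 + 0×4 = 0; y[2] = 2×2 + 0×0 + 3×4 = 16; y[3] = 0×2 + 3×0 = 0; y[4] = 3×2 = 6

[8, 0, 16, 0, 6]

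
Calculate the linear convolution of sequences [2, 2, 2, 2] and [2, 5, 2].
y[0] = 2×2 = 4; y[1] = 2×5 + 2×2 = 14; y[2] = 2×2 + 2×5 + 2×2 = 18; y[3] = 2×2 + 2×5 + 2×2 = 18; y[4] = 2×2 + 2×5 = 14; y[5] = 2×2 = 4

[4, 14, 18, 18, 14, 4]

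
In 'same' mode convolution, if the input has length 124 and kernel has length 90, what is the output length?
'Same' mode returns an output with the same length as the input: 124

124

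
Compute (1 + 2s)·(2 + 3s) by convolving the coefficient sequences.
Ascending coefficients: a = [1, 2], b = [2, 3]. c[0] = 1×2 = 2; c[1] = 1×3 + 2×2 = 7; c[2] = 2×3 = 6. Result coefficients: [2, 7, 6] → 2 + 7s + 6s^2

2 + 7s + 6s^2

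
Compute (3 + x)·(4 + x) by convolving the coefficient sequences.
Ascending coefficients: a = [3, 1], b = [4, 1]. c[0] = 3×4 = 12; c[1] = 3×1 + 1×4 = 7; c[2] = 1×1 = 1. Result coefficients: [12, 7, 1] → 12 + 7x + x^2

12 + 7x + x^2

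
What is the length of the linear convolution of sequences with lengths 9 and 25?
Linear/full convolution length: m + n - 1 = 9 + 25 - 1 = 33

33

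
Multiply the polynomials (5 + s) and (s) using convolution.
Ascending coefficients: a = [5, 1], b = [0, 1]. c[0] = 5×0 = 0; c[1] = 5×1 + 1×0 = 5; c[2] = 1×1 = 1. Result coefficients: [0, 5, 1] → 5s + s^2

5s + s^2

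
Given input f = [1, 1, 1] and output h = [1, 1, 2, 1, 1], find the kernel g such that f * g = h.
Output length 5 = len(f) + len(g) - 1 ⇒ len(g) = 3. Solve g forward using g[k] = (h[k] - Σ_{i≥1} f[i]·g[k-i]) / f[0]: g[0] = h[0] / f[0] = 1 / 1 = 1; g[1] = (h[1] - 1×1) / f[0] = (1 - 1×1) / 1 = 0; g[2] = (h[2] - 1×0 - 1×1) / f[0] = (2 - 1×0 - 1×1) / 1 = 1. So g = [1, 0, 1]. Forward-check [1, 1, 1] * [1, 0, 1]: h[0] = 1×1 = 1; h[1] = 1×0 + 1×1 = 1; h[2] = 1×1 + 1×0 + 1×1 = 2; h[3] = 1×1 + 1×0 = 1; h[4] = 1×1 = 1 → [1, 1, 2, 1, 1] ✓

[1, 0, 1]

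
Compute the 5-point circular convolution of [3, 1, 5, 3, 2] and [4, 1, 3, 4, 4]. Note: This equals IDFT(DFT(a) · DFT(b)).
Either evaluate y[k] = Σ_j a[j]·b[(k-j) mod 5] directly, or use IDFT(DFT(a) · DFT(b)). y[0] = 3×4 + 1×4 + 5×4 + 3×3 + 2×1 = 47; y[1] = 3×1 + 1×4 + 5×4 + 3×4 + 2×3 = 45; y[2] = 3×3 + 1×1 + 5×4 + 3×4 + 2×4 = 50; y[3] = 3×4 + 1×3 + 5×1 + 3×4 + 2×4 = 40; y[4] = 3×4 + 1×4 + 5×3 + 3×1 + 2×4 = 42. Result: [47, 45, 50, 40, 42]

[47, 45, 50, 40, 42]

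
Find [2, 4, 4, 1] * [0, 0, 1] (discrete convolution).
y[0] = 2×0 = 0; y[1] = 2×0 + 4×0 = 0; y[2] = 2×1 + 4×0 + 4×0 = 2; y[3] = 4×1 + 4×0 + 1×0 = 4; y[4] = 4×1 + 1×0 = 4; y[5] = 1×1 = 1

[0, 0, 2, 4, 4, 1]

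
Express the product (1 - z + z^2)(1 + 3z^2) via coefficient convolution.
Ascending coefficients: a = [1, -1, 1], b = [1, 0, 3]. c[0] = 1×1 = 1; c[1] = 1×0 + -1×1 = -1; c[2] = 1×3 + -1×0 + 1×1 = 4; c[3] = -1×3 + 1×0 = -3; c[4] = 1×3 = 3. Result coefficients: [1, -1, 4, -3, 3] → 1 - z + 4z^2 - 3z^3 + 3z^4

1 - z + 4z^2 - 3z^3 + 3z^4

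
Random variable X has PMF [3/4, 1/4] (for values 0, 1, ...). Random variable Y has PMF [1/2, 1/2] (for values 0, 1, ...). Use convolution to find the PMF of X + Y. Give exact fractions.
P(X+Y=k) = Σ_i P(X=i)·P(Y=k-i) — a convolution of [3/4, 1/4] and [1/2, 1/2]. P(X+Y=0) = (3/4)×(1/2) = 3/8; P(X+Y=1) = (3/4)×(1/2) + (1/4)×(1/2) = 3/8 + 1/8 = 1/2; P(X+Y=2) = (1/4)×(1/2) = 1/8. PMF: [3/8, 1/2, 1/8] (sums to 1 ✓)

[3/8, 1/2, 1/8]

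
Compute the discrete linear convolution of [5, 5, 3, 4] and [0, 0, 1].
y[0] = 5×0 = 0; y[1] = 5×0 + 5×0 = 0; y[2] = 5×1 + 5×0 + 3×0 = 5; y[3] = 5×1 + 3×0 + 4×0 = 5; y[4] = 3×1 + 4×0 = 3; y[5] = 4×1 = 4

[0, 0, 5, 5, 3, 4]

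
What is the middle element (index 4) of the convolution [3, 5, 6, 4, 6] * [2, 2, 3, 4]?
Use y[k] = Σ_i a[i]·b[k-i] at k=4. y[4] = 5×4 + 6×3 + 4×2 + 6×2 = 58

58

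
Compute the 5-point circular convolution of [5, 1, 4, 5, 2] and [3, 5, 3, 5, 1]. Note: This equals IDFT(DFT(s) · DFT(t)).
Either evaluate y[k] = Σ_j s[j]·t[(k-j) mod 5] directly, or use IDFT(DFT(s) · DFT(t)). y[0] = 5×3 + 1×1 + 4×5 + 5×3 + 2×5 = 61; y[1] = 5×5 + 1×3 + 4×1 + 5×5 + 2×3 = 63; y[2] = 5×3 + 1×5 + 4×3 + 5×1 + 2×5 = 47; y[3] = 5×5 + 1×3 + 4×5 + 5×3 + 2×1 = 65; y[4] = 5×1 + 1×5 + 4×3 + 5×5 + 2×3 = 53. Result: [61, 63, 47, 65, 53]

[61, 63, 47, 65, 53]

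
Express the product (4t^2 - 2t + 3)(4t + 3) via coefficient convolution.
Ascending coefficients: a = [3, -2, 4], b = [3, 4]. c[0] = 3×3 = 9; c[1] = 3×4 + -2×3 = 6; c[2] = -2×4 + 4×3 = 4; c[3] = 4×4 = 16. Result coefficients: [9, 6, 4, 16] → 16t^3 + 4t^2 + 6t + 9

16t^3 + 4t^2 + 6t + 9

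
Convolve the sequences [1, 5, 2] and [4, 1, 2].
y[0] = 1×4 = 4; y[1] = 1×1 + 5×4 = 21; y[2] = 1×2 + 5×1 + 2×4 = 15; y[3] = 5×2 + 2×1 = 12; y[4] = 2×2 = 4

[4, 21, 15, 12, 4]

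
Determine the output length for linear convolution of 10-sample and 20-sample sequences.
Linear/full convolution length: m + n - 1 = 10 + 20 - 1 = 29

29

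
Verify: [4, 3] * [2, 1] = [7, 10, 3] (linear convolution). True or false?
Recompute linear convolution of [4, 3] and [2, 1]: y[0] = 4×2 = 8; y[1] = 4×1 + 3×2 = 10; y[2] = 3×1 = 3 → [8, 10, 3]. Compare to given [7, 10, 3]: they differ at index 0: given 7, correct 8, so answer: No

No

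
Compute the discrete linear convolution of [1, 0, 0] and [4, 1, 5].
y[0] = 1×4 = 4; y[1] = 1×1 + 0×4 = 1; y[2] = 1×5 + 0×1 + 0×4 = 5; y[3] = 0×5 + 0×1 = 0; y[4] = 0×5 = 0

[4, 1, 5, 0, 0]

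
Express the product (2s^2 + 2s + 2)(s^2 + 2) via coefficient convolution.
Ascending coefficients: a = [2, 2, 2], b = [2, 0, 1]. c[0] = 2×2 = 4; c[1] = 2×0 + 2×2 = 4; c[2] = 2×1 + 2×0 + 2×2 = 6; c[3] = 2×1 + 2×0 = 2; c[4] = 2×1 = 2. Result coefficients: [4, 4, 6, 2, 2] → 2s^4 + 2s^3 + 6s^2 + 4s + 4

2s^4 + 2s^3 + 6s^2 + 4s + 4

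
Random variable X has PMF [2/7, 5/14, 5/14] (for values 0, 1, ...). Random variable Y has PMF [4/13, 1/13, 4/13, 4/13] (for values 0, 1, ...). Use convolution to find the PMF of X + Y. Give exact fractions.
P(X+Y=k) = Σ_i P(X=i)·P(Y=k-i) — a convolution of [2/7, 5/14, 5/14] and [4/13, 1/13, 4/13, 4/13]. P(X+Y=0) = (2/7)×(4/13) = 8/91; P(X+Y=1) = (2/7)×(1/13) + (5/14)×(4/13) = 2/91 + 10/91 = 12/91; P(X+Y=2) = (2/7)×(4/13) + (5/14)×(1/13) + (5/14)×(4/13) = 8/91 + 5/182 + 10/91 = 41/182; P(X+Y=3) = (2/7)×(4/13) + (5/14)×(4/13) + (5/14)×(1/13) = 8/91 + 10/91 + 5/182 = 41/182; P(X+Y=4) = (5/14)×(4/13) + (5/14)×(4/13) = 10/91 + 10/91 = 20/91; P(X+Y=5) = (5/14)×(4/13) = 10/91. PMF: [8/91, 12/91, 41/182, 41/182, 20/91, 10/91] (sums to 1 ✓)

[8/91, 12/91, 41/182, 41/182, 20/91, 10/91]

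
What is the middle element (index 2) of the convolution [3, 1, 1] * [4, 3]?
Use y[k] = Σ_i a[i]·b[k-i] at k=2. y[2] = 1×3 + 1×4 = 7

7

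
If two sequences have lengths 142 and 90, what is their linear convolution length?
Linear/full convolution length: m + n - 1 = 142 + 90 - 1 = 231

231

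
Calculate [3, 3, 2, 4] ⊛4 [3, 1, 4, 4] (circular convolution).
Use y[k] = Σ_j u[j]·v[(k-j) mod 4]. y[0] = 3×3 + 3×4 + 2×4 + 4×1 = 33; y[1] = 3×1 + 3×3 + 2×4 + 4×4 = 36; y[2] = 3×4 + 3×1 + 2×3 + 4×4 = 37; y[3] = 3×4 + 3×4 + 2×1 + 4×3 = 38. Result: [33, 36, 37, 38]

[33, 36, 37, 38]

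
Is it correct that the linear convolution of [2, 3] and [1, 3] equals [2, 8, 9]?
Recompute linear convolution of [2, 3] and [1, 3]: y[0] = 2×1 = 2; y[1] = 2×3 + 3×1 = 9; y[2] = 3×3 = 9 → [2, 9, 9]. Compare to given [2, 8, 9]: they differ at index 1: given 8, correct 9, so answer: No

No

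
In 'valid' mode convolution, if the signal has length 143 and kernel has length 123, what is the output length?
'Valid' mode counts only positions where the kernel fully overlaps the signal: m - n + 1 = 143 - 123 + 1 = 21

21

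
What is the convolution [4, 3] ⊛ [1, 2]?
y[0] = 4×1 = 4; y[1] = 4×2 + 3×1 = 11; y[2] = 3×2 = 6

[4, 11, 6]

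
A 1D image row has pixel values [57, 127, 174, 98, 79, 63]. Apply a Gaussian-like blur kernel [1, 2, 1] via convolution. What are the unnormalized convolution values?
Convolve image row [57, 127, 174, 98, 79, 63] with kernel [1, 2, 1]: y[0] = 57×1 = 57; y[1] = 57×2 + 127×1 = 241; y[2] = 57×1 + 127×2 + 174×1 = 485; y[3] = 127×1 + 174×2 + 98×1 = 573; y[4] = 174×1 + 98×2 + 79×1 = 449; y[5] = 98×1 + 79×2 + 63×1 = 319; y[6] = 79×1 + 63×2 = 205; y[7] = 63×1 = 63 → [57, 241, 485, 573, 449, 319, 205, 63]. Normalization factor = sum(kernel) = 4.

[57, 241, 485, 573, 449, 319, 205, 63]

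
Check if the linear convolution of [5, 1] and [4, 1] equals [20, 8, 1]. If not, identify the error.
Recompute linear convolution of [5, 1] and [4, 1]: y[0] = 5×4 = 20; y[1] = 5×1 + 1×4 = 9; y[2] = 1×1 = 1 → [20, 9, 1]. Compare to given [20, 8, 1]: they differ at index 1: given 8, correct 9, so answer: No

No. Error at index 1: given 8, correct 9.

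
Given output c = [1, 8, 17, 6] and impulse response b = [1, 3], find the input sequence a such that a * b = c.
Deconvolve c=[1, 8, 17, 6] by b=[1, 3]. Since b[0]=1, solve forward: a[0] = c[0] / 1 = 1; a[1] = (c[1] - 1×3) / 1 = 5; a[2] = (c[2] - 5×3) / 1 = 2. So a = [1, 5, 2]. Check by forward convolution: c[0] = 1×1 = 1; c[1] = 1×3 + 5×1 = 8; c[2] = 5×3 + 2×1 = 17; c[3] = 2×3 = 6

[1, 5, 2]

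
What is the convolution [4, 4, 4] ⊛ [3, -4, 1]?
y[0] = 4×3 = 12; y[1] = 4×-4 + 4×3 = -4; y[2] = 4×1 + 4×-4 + 4×3 = 0; y[3] = 4×1 + 4×-4 = -12; y[4] = 4×1 = 4

[12, -4, 0, -12, 4]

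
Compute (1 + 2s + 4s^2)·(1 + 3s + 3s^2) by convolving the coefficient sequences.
Ascending coefficients: a = [1, 2, 4], b = [1, 3, 3]. c[0] = 1×1 = 1; c[1] = 1×3 + 2×1 = 5; c[2] = 1×3 + 2×3 + 4×1 = 13; c[3] = 2×3 + 4×3 = 18; c[4] = 4×3 = 12. Result coefficients: [1, 5, 13, 18, 12] → 1 + 5s + 13s^2 + 18s^3 + 12s^4

1 + 5s + 13s^2 + 18s^3 + 12s^4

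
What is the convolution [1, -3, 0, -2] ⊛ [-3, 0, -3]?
y[0] = 1×-3 = -3; y[1] = 1×0 + -3×-3 = 9; y[2] = 1×-3 + -3×0 + 0×-3 = -3; y[3] = -3×-3 + 0×0 + -2×-3 = 15; y[4] = 0×-3 + -2×0 = 0; y[5] = -2×-3 = 6

[-3, 9, -3, 15, 0, 6]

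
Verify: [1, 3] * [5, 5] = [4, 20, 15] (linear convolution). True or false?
Recompute linear convolution of [1, 3] and [5, 5]: y[0] = 1×5 = 5; y[1] = 1×5 + 3×5 = 20; y[2] = 3×5 = 15 → [5, 20, 15]. Compare to given [4, 20, 15]: they differ at index 0: given 4, correct 5, so answer: No

No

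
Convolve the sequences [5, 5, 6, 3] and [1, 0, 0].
y[0] = 5×1 = 5; y[1] = 5×0 + 5×1 = 5; y[2] = 5×0 + 5×0 + 6×1 = 6; y[3] = 5×0 + 6×0 + 3×1 = 3; y[4] = 6×0 + 3×0 = 0; y[5] = 3×0 = 0

[5, 5, 6, 3, 0, 0]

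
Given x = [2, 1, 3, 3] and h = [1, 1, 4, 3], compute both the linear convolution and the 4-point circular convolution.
Linear: y_lin[0] = 2×1 = 2; y_lin[1] = 2×1 + 1×1 = 3; y_lin[2] = 2×4 + 1×1 + 3×1 = 12; y_lin[3] = 2×3 + 1×4 + 3×1 + 3×1 = 16; y_lin[4] = 1×3 + 3×4 + 3×1 = 18; y_lin[5] = 3×3 + 3×4 = 21; y_lin[6] = 3×3 = 9 → [2, 3, 12, 16, 18, 21, 9]. Circular (length 4): y[0] = 2×1 + 1×3 + 3×4 + 3×1 = 20; y[1] = 2×1 + 1×1 + 3×3 + 3×4 = 24; y[2] = 2×4 + 1×1 + 3×1 + 3×3 = 21; y[3] = 2×3 + 1×4 + 3×1 + 3×1 = 16 → [20, 24, 21, 16]

Linear: [2, 3, 12, 16, 18, 21, 9], Circular: [20, 24, 21, 16]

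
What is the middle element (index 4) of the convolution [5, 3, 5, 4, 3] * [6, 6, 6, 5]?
Use y[k] = Σ_i a[i]·b[k-i] at k=4. y[4] = 3×5 + 5×6 + 4×6 + 3×6 = 87

87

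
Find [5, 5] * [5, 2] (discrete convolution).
y[0] = 5×5 = 25; y[1] = 5×2 + 5×5 = 35; y[2] = 5×2 = 10

[25, 35, 10]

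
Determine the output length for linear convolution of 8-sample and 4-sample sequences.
Linear/full convolution length: m + n - 1 = 8 + 4 - 1 = 11

11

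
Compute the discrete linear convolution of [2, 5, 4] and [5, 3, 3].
y[0] = 2×5 = 10; y[1] = 2×3 + 5×5 = 31; y[2] = 2×3 + 5×3 + 4×5 = 41; y[3] = 5×3 + 4×3 = 27; y[4] = 4×3 = 12

[10, 31, 41, 27, 12]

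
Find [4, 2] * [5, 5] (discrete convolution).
y[0] = 4×5 = 20; y[1] = 4×5 + 2×5 = 30; y[2] = 2×5 = 10

[20, 30, 10]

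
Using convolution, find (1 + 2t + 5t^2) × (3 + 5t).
Ascending coefficients: a = [1, 2, 5], b = [3, 5]. c[0] = 1×3 = 3; c[1] = 1×5 + 2×3 = 11; c[2] = 2×5 + 5×3 = 25; c[3] = 5×5 = 25. Result coefficients: [3, 11, 25, 25] → 3 + 11t + 25t^2 + 25t^3

3 + 11t + 25t^2 + 25t^3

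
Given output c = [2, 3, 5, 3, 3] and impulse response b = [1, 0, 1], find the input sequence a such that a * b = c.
Deconvolve c=[2, 3, 5, 3, 3] by b=[1, 0, 1]. Since b[0]=1, solve forward: a[0] = c[0] / 1 = 2; a[1] = (c[1] - 2×0) / 1 = 3; a[2] = (c[2] - 3×0 - 2×1) / 1 = 3. So a = [2, 3, 3]. Check by forward convolution: c[0] = 2×1 = 2; c[1] = 2×0 + 3×1 = 3; c[2] = 2×1 + 3×0 + 3×1 = 5; c[3] = 3×1 + 3×0 = 3; c[4] = 3×1 = 3

[2, 3, 3]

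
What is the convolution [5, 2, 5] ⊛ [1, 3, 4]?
y[0] = 5×1 = 5; y[1] = 5×3 + 2×1 = 17; y[2] = 5×4 + 2×3 + 5×1 = 31; y[3] = 2×4 + 5×3 = 23; y[4] = 5×4 = 20

[5, 17, 31, 23, 20]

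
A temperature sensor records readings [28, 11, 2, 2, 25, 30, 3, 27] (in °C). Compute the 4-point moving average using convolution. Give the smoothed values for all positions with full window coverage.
4-point moving average kernel = [1, 1, 1, 1]. Apply in 'valid' mode (full window coverage): avg[0] = (28 + 11 + 2 + 2) / 4 = 10.75; avg[1] = (11 + 2 + 2 + 25) / 4 = 10.0; avg[2] = (2 + 2 + 25 + 30) / 4 = 14.75; avg[3] = (2 + 25 + 30 + 3) / 4 = 15.0; avg[4] = (25 + 30 + 3 + 27) / 4 = 21.25. Smoothed values: [10.75, 10.0, 14.75, 15.0, 21.25]

[10.75, 10.0, 14.75, 15.0, 21.25]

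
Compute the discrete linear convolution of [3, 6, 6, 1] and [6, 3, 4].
y[0] = 3×6 = 18; y[1] = 3×3 + 6×6 = 45; y[2] = 3×4 + 6×3 + 6×6 = 66; y[3] = 6×4 + 6×3 + 1×6 = 48; y[4] = 6×4 + 1×3 = 27; y[5] = 1×4 = 4

[18, 45, 66, 48, 27, 4]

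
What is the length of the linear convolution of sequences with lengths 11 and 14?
Linear/full convolution length: m + n - 1 = 11 + 14 - 1 = 24

24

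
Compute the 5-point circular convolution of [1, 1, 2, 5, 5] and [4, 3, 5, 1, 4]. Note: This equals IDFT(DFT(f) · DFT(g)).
Either evaluate y[k] = Σ_j f[j]·g[(k-j) mod 5] directly, or use IDFT(DFT(f) · DFT(g)). y[0] = 1×4 + 1×4 + 2×1 + 5×5 + 5×3 = 50; y[1] = 1×3 + 1×4 + 2×4 + 5×1 + 5×5 = 45; y[2] = 1×5 + 1×3 + 2×4 + 5×4 + 5×1 = 41; y[3] = 1×1 + 1×5 + 2×3 + 5×4 + 5×4 = 52; y[4] = 1×4 + 1×1 + 2×5 + 5×3 + 5×4 = 50. Result: [50, 45, 41, 52, 50]

[50, 45, 41, 52, 50]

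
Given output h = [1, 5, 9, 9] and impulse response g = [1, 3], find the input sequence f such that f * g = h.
Deconvolve h=[1, 5, 9, 9] by g=[1, 3]. Since g[0]=1, solve forward: f[0] = h[0] / 1 = 1; f[1] = (h[1] - 1×3) / 1 = 2; f[2] = (h[2] - 2×3) / 1 = 3. So f = [1, 2, 3]. Check by forward convolution: h[0] = 1×1 = 1; h[1] = 1×3 + 2×1 = 5; h[2] = 2×3 + 3×1 = 9; h[3] = 3×3 = 9

[1, 2, 3]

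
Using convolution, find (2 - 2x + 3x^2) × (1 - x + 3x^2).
Ascending coefficients: a = [2, -2, 3], b = [1, -1, 3]. c[0] = 2×1 = 2; c[1] = 2×-1 + -2×1 = -4; c[2] = 2×3 + -2×-1 + 3×1 = 11; c[3] = -2×3 + 3×-1 = -9; c[4] = 3×3 = 9. Result coefficients: [2, -4, 11, -9, 9] → 2 - 4x + 11x^2 - 9x^3 + 9x^4

2 - 4x + 11x^2 - 9x^3 + 9x^4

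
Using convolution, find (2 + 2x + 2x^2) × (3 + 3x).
Ascending coefficients: a = [2, 2, 2], b = [3, 3]. c[0] = 2×3 = 6; c[1] = 2×3 + 2×3 = 12; c[2] = 2×3 + 2×3 = 12; c[3] = 2×3 = 6. Result coefficients: [6, 12, 12, 6] → 6 + 12x + 12x^2 + 6x^3

6 + 12x + 12x^2 + 6x^3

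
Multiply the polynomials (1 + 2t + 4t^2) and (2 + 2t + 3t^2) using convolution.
Ascending coefficients: a = [1, 2, 4], b = [2, 2, 3]. c[0] = 1×2 = 2; c[1] = 1×2 + 2×2 = 6; c[2] = 1×3 + 2×2 + 4×2 = 15; c[3] = 2×3 + 4×2 = 14; c[4] = 4×3 = 12. Result coefficients: [2, 6, 15, 14, 12] → 2 + 6t + 15t^2 + 14t^3 + 12t^4

2 + 6t + 15t^2 + 14t^3 + 12t^4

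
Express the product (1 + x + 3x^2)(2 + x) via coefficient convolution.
Ascending coefficients: a = [1, 1, 3], b = [2, 1]. c[0] = 1×2 = 2; c[1] = 1×1 + 1×2 = 3; c[2] = 1×1 + 3×2 = 7; c[3] = 3×1 = 3. Result coefficients: [2, 3, 7, 3] → 2 + 3x + 7x^2 + 3x^3

2 + 3x + 7x^2 + 3x^3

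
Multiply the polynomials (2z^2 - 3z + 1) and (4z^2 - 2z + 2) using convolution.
Ascending coefficients: a = [1, -3, 2], b = [2, -2, 4]. c[0] = 1×2 = 2; c[1] = 1×-2 + -3×2 = -8; c[2] = 1×4 + -3×-2 + 2×2 = 14; c[3] = -3×4 + 2×-2 = -16; c[4] = 2×4 = 8. Result coefficients: [2, -8, 14, -16, 8] → 8z^4 - 16z^3 + 14z^2 - 8z + 2

8z^4 - 16z^3 + 14z^2 - 8z + 2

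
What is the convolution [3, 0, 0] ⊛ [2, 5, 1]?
y[0] = 3×2 = 6; y[1] = 3×5 + 0×2 = 15; y[2] = 3×1 + 0×5 + 0×2 = 3; y[3] = 0×1 + 0×5 = 0; y[4] = 0×1 = 0

[6, 15, 3, 0, 0]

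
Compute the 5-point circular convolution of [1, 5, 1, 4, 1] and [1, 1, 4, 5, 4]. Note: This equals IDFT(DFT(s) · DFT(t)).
Either evaluate y[k] = Σ_j s[j]·t[(k-j) mod 5] directly, or use IDFT(DFT(s) · DFT(t)). y[0] = 1×1 + 5×4 + 1×5 + 4×4 + 1×1 = 43; y[1] = 1×1 + 5×1 + 1×4 + 4×5 + 1×4 = 34; y[2] = 1×4 + 5×1 + 1×1 + 4×4 + 1×5 = 31; y[3] = 1×5 + 5×4 + 1×1 + 4×1 + 1×4 = 34; y[4] = 1×4 + 5×5 + 1×4 + 4×1 + 1×1 = 38. Result: [43, 34, 31, 34, 38]

[43, 34, 31, 34, 38]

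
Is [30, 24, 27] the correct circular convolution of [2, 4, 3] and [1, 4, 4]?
Recompute circular convolution of [2, 4, 3] and [1, 4, 4]: y[0] = 2×1 + 4×4 + 3×4 = 30; y[1] = 2×4 + 4×1 + 3×4 = 24; y[2] = 2×4 + 4×4 + 3×1 = 27 → [30, 24, 27]. Given [30, 24, 27] matches, so answer: Yes

Yes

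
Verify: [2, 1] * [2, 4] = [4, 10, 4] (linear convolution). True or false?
Recompute linear convolution of [2, 1] and [2, 4]: y[0] = 2×2 = 4; y[1] = 2×4 + 1×2 = 10; y[2] = 1×4 = 4 → [4, 10, 4]. Given [4, 10, 4] matches, so answer: Yes

Yes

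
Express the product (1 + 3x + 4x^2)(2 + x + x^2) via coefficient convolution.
Ascending coefficients: a = [1, 3, 4], b = [2, 1, 1]. c[0] = 1×2 = 2; c[1] = 1×1 + 3×2 = 7; c[2] = 1×1 + 3×1 + 4×2 = 12; c[3] = 3×1 + 4×1 = 7; c[4] = 4×1 = 4. Result coefficients: [2, 7, 12, 7, 4] → 2 + 7x + 12x^2 + 7x^3 + 4x^4

2 + 7x + 12x^2 + 7x^3 + 4x^4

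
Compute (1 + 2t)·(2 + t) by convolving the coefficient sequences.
Ascending coefficients: a = [1, 2], b = [2, 1]. c[0] = 1×2 = 2; c[1] = 1×1 + 2×2 = 5; c[2] = 2×1 = 2. Result coefficients: [2, 5, 2] → 2 + 5t + 2t^2

2 + 5t + 2t^2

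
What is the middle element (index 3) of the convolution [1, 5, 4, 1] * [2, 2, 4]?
Use y[k] = Σ_i a[i]·b[k-i] at k=3. y[3] = 5×4 + 4×2 + 1×2 = 30

30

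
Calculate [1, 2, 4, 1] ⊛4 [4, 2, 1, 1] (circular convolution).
Use y[k] = Σ_j a[j]·b[(k-j) mod 4]. y[0] = 1×4 + 2×1 + 4×1 + 1×2 = 12; y[1] = 1×2 + 2×4 + 4×1 + 1×1 = 15; y[2] = 1×1 + 2×2 + 4×4 + 1×1 = 22; y[3] = 1×1 + 2×1 + 4×2 + 1×4 = 15. Result: [12, 15, 22, 15]

[12, 15, 22, 15]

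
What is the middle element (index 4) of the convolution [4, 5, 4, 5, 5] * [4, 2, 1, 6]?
Use y[k] = Σ_i a[i]·b[k-i] at k=4. y[4] = 5×6 + 4×1 + 5×2 + 5×4 = 64

64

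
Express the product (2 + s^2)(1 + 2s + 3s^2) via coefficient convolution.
Ascending coefficients: a = [2, 0, 1], b = [1, 2, 3]. c[0] = 2×1 = 2; c[1] = 2×2 + 0×1 = 4; c[2] = 2×3 + 0×2 + 1×1 = 7; c[3] = 0×3 + 1×2 = 2; c[4] = 1×3 = 3. Result coefficients: [2, 4, 7, 2, 3] → 2 + 4s + 7s^2 + 2s^3 + 3s^4

2 + 4s + 7s^2 + 2s^3 + 3s^4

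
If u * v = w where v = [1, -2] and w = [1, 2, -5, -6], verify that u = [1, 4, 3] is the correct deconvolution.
Forward-compute [1, 4, 3] * [1, -2]: w[0] = 1×1 = 1; w[1] = 1×-2 + 4×1 = 2; w[2] = 4×-2 + 3×1 = -5; w[3] = 3×-2 = -6 → [1, 2, -5, -6]. Matches given w = [1, 2, -5, -6], so verified.

Verified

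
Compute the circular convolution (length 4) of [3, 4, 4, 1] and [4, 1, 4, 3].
Use y[k] = Σ_j f[j]·g[(k-j) mod 4]. y[0] = 3×4 + 4×3 + 4×4 + 1×1 = 41; y[1] = 3×1 + 4×4 + 4×3 + 1×4 = 35; y[2] = 3×4 + 4×1 + 4×4 + 1×3 = 35; y[3] = 3×3 + 4×4 + 4×1 + 1×4 = 33. Result: [41, 35, 35, 33]

[41, 35, 35, 33]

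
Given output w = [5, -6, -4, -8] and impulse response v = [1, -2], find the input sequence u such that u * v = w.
Deconvolve w=[5, -6, -4, -8] by v=[1, -2]. Since v[0]=1, solve forward: u[0] = w[0] / 1 = 5; u[1] = (w[1] - 5×-2) / 1 = 4; u[2] = (w[2] - 4×-2) / 1 = 4. So u = [5, 4, 4]. Check by forward convolution: w[0] = 5×1 = 5; w[1] = 5×-2 + 4×1 = -6; w[2] = 4×-2 + 4×1 = -4; w[3] = 4×-2 = -8

[5, 4, 4]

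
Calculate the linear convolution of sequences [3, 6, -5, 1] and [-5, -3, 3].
y[0] = 3×-5 = -15; y[1] = 3×-3 + 6×-5 = -39; y[2] = 3×3 + 6×-3 + -5×-5 = 16; y[3] = 6×3 + -5×-3 + 1×-5 = 28; y[4] = -5×3 + 1×-3 = -18; y[5] = 1×3 = 3

[-15, -39, 16, 28, -18, 3]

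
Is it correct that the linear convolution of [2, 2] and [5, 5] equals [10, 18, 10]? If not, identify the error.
Recompute linear convolution of [2, 2] and [5, 5]: y[0] = 2×5 = 10; y[1] = 2×5 + 2×5 = 20; y[2] = 2×5 = 10 → [10, 20, 10]. Compare to given [10, 18, 10]: they differ at index 1: given 18, correct 20, so answer: No

No. Error at index 1: given 18, correct 20.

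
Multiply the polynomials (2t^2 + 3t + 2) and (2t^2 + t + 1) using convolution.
Ascending coefficients: a = [2, 3, 2], b = [1, 1, 2]. c[0] = 2×1 = 2; c[1] = 2×1 + 3×1 = 5; c[2] = 2×2 + 3×1 + 2×1 = 9; c[3] = 3×2 + 2×1 = 8; c[4] = 2×2 = 4. Result coefficients: [2, 5, 9, 8, 4] → 4t^4 + 8t^3 + 9t^2 + 5t + 2

4t^4 + 8t^3 + 9t^2 + 5t + 2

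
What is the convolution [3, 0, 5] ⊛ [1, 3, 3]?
y[0] = 3×1 = 3; y[1] = 3×3 + 0×1 = 9; y[2] = 3×3 + 0×3 + 5×1 = 14; y[3] = 0×3 + 5×3 = 15; y[4] = 5×3 = 15

[3, 9, 14, 15, 15]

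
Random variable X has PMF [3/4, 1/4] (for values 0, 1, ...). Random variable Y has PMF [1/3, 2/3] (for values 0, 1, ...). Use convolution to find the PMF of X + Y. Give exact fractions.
P(X+Y=k) = Σ_i P(X=i)·P(Y=k-i) — a convolution of [3/4, 1/4] and [1/3, 2/3]. P(X+Y=0) = (3/4)×(1/3) = 1/4; P(X+Y=1) = (3/4)×(2/3) + (1/4)×(1/3) = 1/2 + 1/12 = 7/12; P(X+Y=2) = (1/4)×(2/3) = 1/6. PMF: [1/4, 7/12, 1/6] (sums to 1 ✓)

[1/4, 7/12, 1/6]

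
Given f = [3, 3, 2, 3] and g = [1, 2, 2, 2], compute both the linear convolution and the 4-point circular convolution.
Linear: y_lin[0] = 3×1 = 3; y_lin[1] = 3×2 + 3×1 = 9; y_lin[2] = 3×2 + 3×2 + 2×1 = 14; y_lin[3] = 3×2 + 3×2 + 2×2 + 3×1 = 19; y_lin[4] = 3×2 + 2×2 + 3×2 = 16; y_lin[5] = 2×2 + 3×2 = 10; y_lin[6] = 3×2 = 6 → [3, 9, 14, 19, 16, 10, 6]. Circular (length 4): y[0] = 3×1 + 3×2 + 2×2 + 3×2 = 19; y[1] = 3×2 + 3×1 + 2×2 + 3×2 = 19; y[2] = 3×2 + 3×2 + 2×1 + 3×2 = 20; y[3] = 3×2 + 3×2 + 2×2 + 3×1 = 19 → [19, 19, 20, 19]

Linear: [3, 9, 14, 19, 16, 10, 6], Circular: [19, 19, 20, 19]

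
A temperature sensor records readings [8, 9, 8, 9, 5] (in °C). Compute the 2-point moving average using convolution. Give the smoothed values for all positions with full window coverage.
2-point moving average kernel = [1, 1]. Apply in 'valid' mode (full window coverage): avg[0] = (8 + 9) / 2 = 8.5; avg[1] = (9 + 8) / 2 = 8.5; avg[2] = (8 + 9) / 2 = 8.5; avg[3] = (9 + 5) / 2 = 7.0. Smoothed values: [8.5, 8.5, 8.5, 7.0]

[8.5, 8.5, 8.5, 7.0]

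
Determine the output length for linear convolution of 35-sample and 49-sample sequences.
Linear/full convolution length: m + n - 1 = 35 + 49 - 1 = 83

83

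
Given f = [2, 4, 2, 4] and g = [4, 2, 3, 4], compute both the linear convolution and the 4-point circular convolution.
Linear: y_lin[0] = 2×4 = 8; y_lin[1] = 2×2 + 4×4 = 20; y_lin[2] = 2×3 + 4×2 + 2×4 = 22; y_lin[3] = 2×4 + 4×3 + 2×2 + 4×4 = 40; y_lin[4] = 4×4 + 2×3 + 4×2 = 30; y_lin[5] = 2×4 + 4×3 = 20; y_lin[6] = 4×4 = 16 → [8, 20, 22, 40, 30, 20, 16]. Circular (length 4): y[0] = 2×4 + 4×4 + 2×3 + 4×2 = 38; y[1] = 2×2 + 4×4 + 2×4 + 4×3 = 40; y[2] = 2×3 + 4×2 + 2×4 + 4×4 = 38; y[3] = 2×4 + 4×3 + 2×2 + 4×4 = 40 → [38, 40, 38, 40]

Linear: [8, 20, 22, 40, 30, 20, 16], Circular: [38, 40, 38, 40]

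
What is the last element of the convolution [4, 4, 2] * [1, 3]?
Use y[k] = Σ_i a[i]·b[k-i] at k=3. y[3] = 2×3 = 6

6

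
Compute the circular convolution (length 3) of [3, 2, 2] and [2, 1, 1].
Use y[k] = Σ_j f[j]·g[(k-j) mod 3]. y[0] = 3×2 + 2×1 + 2×1 = 10; y[1] = 3×1 + 2×2 + 2×1 = 9; y[2] = 3×1 + 2×1 + 2×2 = 9. Result: [10, 9, 9]

[10, 9, 9]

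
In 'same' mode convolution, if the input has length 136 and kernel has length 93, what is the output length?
'Same' mode returns an output with the same length as the input: 136

136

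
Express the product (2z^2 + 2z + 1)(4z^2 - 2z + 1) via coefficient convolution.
Ascending coefficients: a = [1, 2, 2], b = [1, -2, 4]. c[0] = 1×1 = 1; c[1] = 1×-2 + 2×1 = 0; c[2] = 1×4 + 2×-2 + 2×1 = 2; c[3] = 2×4 + 2×-2 = 4; c[4] = 2×4 = 8. Result coefficients: [1, 0, 2, 4, 8] → 8z^4 + 4z^3 + 2z^2 + 1

8z^4 + 4z^3 + 2z^2 + 1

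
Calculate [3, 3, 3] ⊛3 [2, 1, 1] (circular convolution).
Use y[k] = Σ_j u[j]·v[(k-j) mod 3]. y[0] = 3×2 + 3×1 + 3×1 = 12; y[1] = 3×1 + 3×2 + 3×1 = 12; y[2] = 3×1 + 3×1 + 3×2 = 12. Result: [12, 12, 12]

[12, 12, 12]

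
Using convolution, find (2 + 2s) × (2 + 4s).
Ascending coefficients: a = [2, 2], b = [2, 4]. c[0] = 2×2 = 4; c[1] = 2×4 + 2×2 = 12; c[2] = 2×4 = 8. Result coefficients: [4, 12, 8] → 4 + 12s + 8s^2

4 + 12s + 8s^2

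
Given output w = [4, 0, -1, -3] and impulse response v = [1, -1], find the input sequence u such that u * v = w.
Deconvolve w=[4, 0, -1, -3] by v=[1, -1]. Since v[0]=1, solve forward: u[0] = w[0] / 1 = 4; u[1] = (w[1] - 4×-1) / 1 = 4; u[2] = (w[2] - 4×-1) / 1 = 3. So u = [4, 4, 3]. Check by forward convolution: w[0] = 4×1 = 4; w[1] = 4×-1 + 4×1 = 0; w[2] = 4×-1 + 3×1 = -1; w[3] = 3×-1 = -3

[4, 4, 3]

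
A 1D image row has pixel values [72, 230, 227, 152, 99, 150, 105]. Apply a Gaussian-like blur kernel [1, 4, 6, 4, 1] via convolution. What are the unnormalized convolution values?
Convolve image row [72, 230, 227, 152, 99, 150, 105] with kernel [1, 4, 6, 4, 1]: y[0] = 72×1 = 72; y[1] = 72×4 + 230×1 = 518; y[2] = 72×6 + 230×4 + 227×1 = 1579; y[3] = 72×4 + 230×6 + 227×4 + 152×1 = 2728; y[4] = 72×1 + 230×4 + 227×6 + 152×4 + 99×1 = 3061; y[5] = 230×1 + 227×4 + 152×6 + 99×4 + 150×1 = 2596; y[6] = 227×1 + 152×4 + 99×6 + 150×4 + 105×1 = 2134; y[7] = 152×1 + 99×4 + 150×6 + 105×4 = 1868; y[8] = 99×1 + 150×4 + 105×6 = 1329; y[9] = 150×1 + 105×4 = 570; y[10] = 105×1 = 105 → [72, 518, 1579, 2728, 3061, 2596, 2134, 1868, 1329, 570, 105]. Normalization factor = sum(kernel) = 16.

[72, 518, 1579, 2728, 3061, 2596, 2134, 1868, 1329, 570, 105]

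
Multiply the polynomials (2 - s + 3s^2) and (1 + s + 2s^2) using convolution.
Ascending coefficients: a = [2, -1, 3], b = [1, 1, 2]. c[0] = 2×1 = 2; c[1] = 2×1 + -1×1 = 1; c[2] = 2×2 + -1×1 + 3×1 = 6; c[3] = -1×2 + 3×1 = 1; c[4] = 3×2 = 6. Result coefficients: [2, 1, 6, 1, 6] → 2 + s + 6s^2 + s^3 + 6s^4

2 + s + 6s^2 + s^3 + 6s^4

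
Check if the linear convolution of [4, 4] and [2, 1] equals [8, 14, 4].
Recompute linear convolution of [4, 4] and [2, 1]: y[0] = 4×2 = 8; y[1] = 4×1 + 4×2 = 12; y[2] = 4×1 = 4 → [8, 12, 4]. Compare to given [8, 14, 4]: they differ at index 1: given 14, correct 12, so answer: No

No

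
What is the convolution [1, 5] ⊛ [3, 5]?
y[0] = 1×3 = 3; y[1] = 1×5 + 5×3 = 20; y[2] = 5×5 = 25

[3, 20, 25]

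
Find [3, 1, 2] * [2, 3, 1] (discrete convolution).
y[0] = 3×2 = 6; y[1] = 3×3 + 1×2 = 11; y[2] = 3×1 + 1×3 + 2×2 = 10; y[3] = 1×1 + 2×3 = 7; y[4] = 2×1 = 2

[6, 11, 10, 7, 2]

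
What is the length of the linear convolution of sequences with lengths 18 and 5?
Linear/full convolution length: m + n - 1 = 18 + 5 - 1 = 22

22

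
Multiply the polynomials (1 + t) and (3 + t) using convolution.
Ascending coefficients: a = [1, 1], b = [3, 1]. c[0] = 1×3 = 3; c[1] = 1×1 + 1×3 = 4; c[2] = 1×1 = 1. Result coefficients: [3, 4, 1] → 3 + 4t + t^2

3 + 4t + t^2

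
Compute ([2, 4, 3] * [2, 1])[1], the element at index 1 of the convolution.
Use y[k] = Σ_i a[i]·b[k-i] at k=1. y[1] = 2×1 + 4×2 = 10

10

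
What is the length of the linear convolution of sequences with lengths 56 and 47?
Linear/full convolution length: m + n - 1 = 56 + 47 - 1 = 102

102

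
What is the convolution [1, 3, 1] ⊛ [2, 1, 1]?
y[0] = 1×2 = 2; y[1] = 1×1 + 3×2 = 7; y[2] = 1×1 + 3×1 + 1×2 = 6; y[3] = 3×1 + 1×1 = 4; y[4] = 1×1 = 1

[2, 7, 6, 4, 1]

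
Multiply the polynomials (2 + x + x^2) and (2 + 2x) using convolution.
Ascending coefficients: a = [2, 1, 1], b = [2, 2]. c[0] = 2×2 = 4; c[1] = 2×2 + 1×2 = 6; c[2] = 1×2 + 1×2 = 4; c[3] = 1×2 = 2. Result coefficients: [4, 6, 4, 2] → 4 + 6x + 4x^2 + 2x^3

4 + 6x + 4x^2 + 2x^3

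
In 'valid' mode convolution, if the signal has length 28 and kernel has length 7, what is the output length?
'Valid' mode counts only positions where the kernel fully overlaps the signal: m - n + 1 = 28 - 7 + 1 = 22

22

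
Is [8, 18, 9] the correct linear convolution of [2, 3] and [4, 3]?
Recompute linear convolution of [2, 3] and [4, 3]: y[0] = 2×4 = 8; y[1] = 2×3 + 3×4 = 18; y[2] = 3×3 = 9 → [8, 18, 9]. Given [8, 18, 9] matches, so answer: Yes

Yes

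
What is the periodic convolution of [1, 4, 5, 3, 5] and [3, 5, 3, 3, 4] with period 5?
Use y[k] = Σ_j f[j]·g[(k-j) mod 5]. y[0] = 1×3 + 4×4 + 5×3 + 3×3 + 5×5 = 68; y[1] = 1×5 + 4×3 + 5×4 + 3×3 + 5×3 = 61; y[2] = 1×3 + 4×5 + 5×3 + 3×4 + 5×3 = 65; y[3] = 1×3 + 4×3 + 5×5 + 3×3 + 5×4 = 69; y[4] = 1×4 + 4×3 + 5×3 + 3×5 + 5×3 = 61. Result: [68, 61, 65, 69, 61]

[68, 61, 65, 69, 61]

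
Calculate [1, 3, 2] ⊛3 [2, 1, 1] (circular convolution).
Use y[k] = Σ_j f[j]·g[(k-j) mod 3]. y[0] = 1×2 + 3×1 + 2×1 = 7; y[1] = 1×1 + 3×2 + 2×1 = 9; y[2] = 1×1 + 3×1 + 2×2 = 8. Result: [7, 9, 8]

[7, 9, 8]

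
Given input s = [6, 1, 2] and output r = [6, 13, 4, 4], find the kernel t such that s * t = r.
Output length 4 = len(s) + len(t) - 1 ⇒ len(t) = 2. Solve t forward using t[k] = (r[k] - Σ_{i≥1} s[i]·t[k-i]) / s[0]: t[0] = r[0] / s[0] = 6 / 6 = 1; t[1] = (r[1] - 1×1) / s[0] = (13 - 1×1) / 6 = 2. So t = [1, 2]. Forward-check [6, 1, 2] * [1, 2]: r[0] = 6×1 = 6; r[1] = 6×2 + 1×1 = 13; r[2] = 1×2 + 2×1 = 4; r[3] = 2×2 = 4 → [6, 13, 4, 4] ✓

[1, 2]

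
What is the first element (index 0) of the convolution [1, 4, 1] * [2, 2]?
Use y[k] = Σ_i a[i]·b[k-i] at k=0. y[0] = 1×2 = 2

2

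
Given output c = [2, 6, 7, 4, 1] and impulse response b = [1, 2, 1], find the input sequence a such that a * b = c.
Deconvolve c=[2, 6, 7, 4, 1] by b=[1, 2, 1]. Since b[0]=1, solve forward: a[0] = c[0] / 1 = 2; a[1] = (c[1] - 2×2) / 1 = 2; a[2] = (c[2] - 2×2 - 2×1) / 1 = 1. So a = [2, 2, 1]. Check by forward convolution: c[0] = 2×1 = 2; c[1] = 2×2 + 2×1 = 6; c[2] = 2×1 + 2×2 + 1×1 = 7; c[3] = 2×1 + 1×2 = 4; c[4] = 1×1 = 1

[2, 2, 1]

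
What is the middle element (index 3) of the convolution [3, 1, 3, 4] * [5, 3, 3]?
Use y[k] = Σ_i a[i]·b[k-i] at k=3. y[3] = 1×3 + 3×3 + 4×5 = 32

32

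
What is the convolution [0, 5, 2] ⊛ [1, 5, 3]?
y[0] = 0×1 = 0; y[1] = 0×5 + 5×1 = 5; y[2] = 0×3 + 5×5 + 2×1 = 27; y[3] = 5×3 + 2×5 = 25; y[4] = 2×3 = 6

[0, 5, 27, 25, 6]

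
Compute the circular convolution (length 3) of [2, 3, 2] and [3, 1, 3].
Use y[k] = Σ_j s[j]·t[(k-j) mod 3]. y[0] = 2×3 + 3×3 + 2×1 = 17; y[1] = 2×1 + 3×3 + 2×3 = 17; y[2] = 2×3 + 3×1 + 2×3 = 15. Result: [17, 17, 15]

[17, 17, 15]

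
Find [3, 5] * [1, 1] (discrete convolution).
y[0] = 3×1 = 3; y[1] = 3×1 + 5×1 = 8; y[2] = 5×1 = 5

[3, 8, 5]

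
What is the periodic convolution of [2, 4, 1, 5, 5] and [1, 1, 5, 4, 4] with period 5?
Use y[k] = Σ_j s[j]·t[(k-j) mod 5]. y[0] = 2×1 + 4×4 + 1×4 + 5×5 + 5×1 = 52; y[1] = 2×1 + 4×1 + 1×4 + 5×4 + 5×5 = 55; y[2] = 2×5 + 4×1 + 1×1 + 5×4 + 5×4 = 55; y[3] = 2×4 + 4×5 + 1×1 + 5×1 + 5×4 = 54; y[4] = 2×4 + 4×4 + 1×5 + 5×1 + 5×1 = 39. Result: [52, 55, 55, 54, 39]

[52, 55, 55, 54, 39]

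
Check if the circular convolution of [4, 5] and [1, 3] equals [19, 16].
Recompute circular convolution of [4, 5] and [1, 3]: y[0] = 4×1 + 5×3 = 19; y[1] = 4×3 + 5×1 = 17 → [19, 17]. Compare to given [19, 16]: they differ at index 1: given 16, correct 17, so answer: No

No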